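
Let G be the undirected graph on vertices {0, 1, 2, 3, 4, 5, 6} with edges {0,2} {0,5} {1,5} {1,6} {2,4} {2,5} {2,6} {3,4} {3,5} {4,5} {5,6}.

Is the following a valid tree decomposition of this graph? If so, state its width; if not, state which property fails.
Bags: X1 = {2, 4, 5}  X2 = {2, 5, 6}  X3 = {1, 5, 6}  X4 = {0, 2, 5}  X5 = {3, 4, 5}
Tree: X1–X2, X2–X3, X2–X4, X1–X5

Yes; width 2.

Vertex coverage: the bags together contain {0, 1, 2, 3, 4, 5, 6}, the full vertex set. Edge coverage: each edge of G has both endpoints in at least one bag. Running intersection: for every vertex, the bags containing it form a connected subtree. All three properties hold, so this is a valid tree decomposition of width max|bag| − 1 = 2, and hence tw(G) ≤ 2.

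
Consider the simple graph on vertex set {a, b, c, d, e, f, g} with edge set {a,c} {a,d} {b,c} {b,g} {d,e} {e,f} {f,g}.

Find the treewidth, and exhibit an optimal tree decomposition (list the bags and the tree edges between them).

Treewidth 2.
One such decomposition:
Bags: B1 = {a, c, d}  B2 = {b, c, d}  B3 = {b, d, g}  B4 = {d, f, g}  B5 = {d, e, f}
Tree: B1–B2, B2–B3, B3–B4, B4–B5

The largest bag has 3 vertices, giving width 2; this decomposition certifies tw(G) ≤ 2. Since d–a–c–b–g–f–e–d is a cycle in G, G is not acyclic. Forests are exactly the graphs of treewidth ≤ 1, so tw(G) ≥ 2. The upper and lower bounds meet at 2, so that is the treewidth.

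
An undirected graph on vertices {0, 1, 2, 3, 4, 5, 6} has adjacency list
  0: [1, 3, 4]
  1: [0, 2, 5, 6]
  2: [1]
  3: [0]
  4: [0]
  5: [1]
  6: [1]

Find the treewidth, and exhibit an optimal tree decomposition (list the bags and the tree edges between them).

The largest bag has 2 vertices, giving width 1; this decomposition certifies tw(G) ≤ 1. G has an edge, so its treewidth is at least 1. The upper and lower bounds meet at 1, so that is the treewidth.

Treewidth 1.
One such decomposition:
Bags: B1 = {0, 1}  B2 = {1, 2}  B3 = {0, 3}  B4 = {1, 6}  B5 = {1, 5}  B6 = {0, 4}
Tree: B1–B2, B1–B3, B2–B4, B2–B5, B3–B6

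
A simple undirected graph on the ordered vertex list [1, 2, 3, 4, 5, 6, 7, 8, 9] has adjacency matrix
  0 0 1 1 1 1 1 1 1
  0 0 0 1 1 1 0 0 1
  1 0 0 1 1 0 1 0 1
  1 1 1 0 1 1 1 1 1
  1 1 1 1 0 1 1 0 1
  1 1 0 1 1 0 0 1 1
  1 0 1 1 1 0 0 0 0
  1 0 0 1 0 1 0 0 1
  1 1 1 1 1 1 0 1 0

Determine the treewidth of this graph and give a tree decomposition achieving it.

Every bag has size at most 5, so the width is 5 − 1 = 4 and tw(G) ≤ 4. On the other hand G contains the 5-clique {1, 4, 6, 8, 9}. A clique must lie in a single bag of any decomposition, so no decomposition can have width below 4. Therefore the treewidth is 4.

Treewidth 4.
Bags: B1 = {1, 3, 4, 5, 9}  B2 = {1, 4, 5, 6, 9}  B3 = {1, 3, 4, 5, 7}  B4 = {2, 4, 5, 6, 9}  B5 = {1, 4, 6, 8, 9}
Tree: B1–B2, B1–B3, B2–B4, B2–B5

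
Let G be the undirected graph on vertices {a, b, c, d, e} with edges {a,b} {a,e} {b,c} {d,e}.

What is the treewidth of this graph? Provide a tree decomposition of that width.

Treewidth 1.
Bags: B1 = {b, c}  B2 = {a, b}  B3 = {a, e}  B4 = {d, e}
Tree: B1–B2, B2–B3, B3–B4

Every bag has size at most 2, so the width is 2 − 1 = 1 and tw(G) ≤ 1. Since G has at least one edge (e.g. b–c), it is not an edgeless graph, so tw(G) ≥ 1. Combining the bounds, tw(G) = 1.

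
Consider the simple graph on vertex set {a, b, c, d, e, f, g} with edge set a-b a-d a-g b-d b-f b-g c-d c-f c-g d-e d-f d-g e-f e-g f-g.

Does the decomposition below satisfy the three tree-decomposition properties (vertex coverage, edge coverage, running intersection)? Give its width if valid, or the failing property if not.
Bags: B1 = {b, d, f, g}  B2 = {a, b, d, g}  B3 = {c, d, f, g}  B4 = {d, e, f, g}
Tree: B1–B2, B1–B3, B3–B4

Yes; width 3.

Checking the three conditions: (i) the bags cover all of {a, b, c, d, e, f, g}; (ii) for each edge, some bag contains both endpoints; (iii) the bags containing any fixed vertex form a subtree. All hold, so the decomposition is valid with width 4 − 1 = 3.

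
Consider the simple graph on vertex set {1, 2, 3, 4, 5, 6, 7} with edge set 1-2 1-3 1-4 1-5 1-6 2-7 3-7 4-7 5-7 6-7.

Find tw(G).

2

A width-2 tree decomposition is:
Bags: B1 = {1, 4, 7}  B2 = {1, 5, 7}  B3 = {1, 2, 7}  B4 = {1, 6, 7}  B5 = {1, 3, 7}
Tree: B1–B2, B2–B3, B3–B4, B4–B5
The largest bag has 3 vertices, giving width 2; this decomposition certifies tw(G) ≤ 2. For the lower bound, G contains the cycle 1–4–7–5–1, so G is not a forest; only forests have treewidth ≤ 1, hence tw(G) ≥ 2. Combining the bounds, tw(G) = 2.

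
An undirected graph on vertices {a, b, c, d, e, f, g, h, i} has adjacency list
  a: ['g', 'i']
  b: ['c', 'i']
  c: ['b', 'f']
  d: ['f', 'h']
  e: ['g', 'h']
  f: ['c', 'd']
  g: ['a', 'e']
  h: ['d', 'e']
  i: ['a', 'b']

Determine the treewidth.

2

A width-2 tree decomposition is:
Bags: B1 = {a, e, g}  B2 = {a, e, h}  B3 = {a, d, h}  B4 = {a, d, f}  B5 = {a, c, f}  B6 = {a, b, c}  B7 = {a, b, i}
Tree: B1–B2, B2–B3, B3–B4, B4–B5, B5–B6, B6–B7
The largest bag has 3 vertices, giving width 2; this decomposition certifies tw(G) ≤ 2. The edges a–g–e–h–d–f–c–b–i–a form a cycle, so G is not a tree and its treewidth is at least 2. Hence tw(G) = 2 exactly.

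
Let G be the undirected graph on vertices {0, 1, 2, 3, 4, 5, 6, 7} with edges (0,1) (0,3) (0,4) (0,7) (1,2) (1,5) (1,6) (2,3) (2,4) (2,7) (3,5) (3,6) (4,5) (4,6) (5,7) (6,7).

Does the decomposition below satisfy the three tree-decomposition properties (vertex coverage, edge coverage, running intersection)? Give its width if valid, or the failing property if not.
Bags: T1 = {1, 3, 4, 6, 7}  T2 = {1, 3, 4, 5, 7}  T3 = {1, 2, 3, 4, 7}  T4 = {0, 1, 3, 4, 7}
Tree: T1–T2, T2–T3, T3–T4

Yes; width 4.

Vertex coverage: the bags together contain {0, 1, 2, 3, 4, 5, 6, 7}, the full vertex set. Edge coverage: each edge of G has both endpoints in at least one bag. Running intersection: for every vertex, the bags containing it form a connected subtree. All three properties hold, so this is a valid tree decomposition of width max|bag| − 1 = 4, and hence tw(G) ≤ 4.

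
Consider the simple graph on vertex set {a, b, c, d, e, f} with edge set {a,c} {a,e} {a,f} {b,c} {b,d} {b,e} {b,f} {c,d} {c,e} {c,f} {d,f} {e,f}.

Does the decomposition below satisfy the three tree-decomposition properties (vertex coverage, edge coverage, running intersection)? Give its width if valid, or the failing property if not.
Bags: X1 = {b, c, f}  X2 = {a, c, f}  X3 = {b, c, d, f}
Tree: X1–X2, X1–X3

A tree decomposition must satisfy three properties: every vertex lies in some bag; for every edge, both endpoints lie together in some bag; and for every vertex, the bags containing it form a connected subtree. Here vertex e appears in no bag, so the decomposition is invalid.

No — vertex e appears in no bag.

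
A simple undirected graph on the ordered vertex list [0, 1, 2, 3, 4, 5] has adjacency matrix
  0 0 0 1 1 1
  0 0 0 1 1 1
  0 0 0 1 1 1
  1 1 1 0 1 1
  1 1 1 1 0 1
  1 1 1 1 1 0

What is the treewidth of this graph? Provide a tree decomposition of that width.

Each bag holds 4 vertices, so the decomposition has width 3, which upper-bounds the treewidth. For the lower bound, the 4 vertices {0, 3, 4, 5} are pairwise adjacent, and any tree decomposition puts a clique entirely inside one bag — forcing width ≥ 3. Therefore the treewidth is 3.

Treewidth 3.
One optimal decomposition is:
Bags: B1 = {1, 3, 4, 5}  B2 = {2, 3, 4, 5}  B3 = {0, 3, 4, 5}
Tree: B1–B2, B1–B3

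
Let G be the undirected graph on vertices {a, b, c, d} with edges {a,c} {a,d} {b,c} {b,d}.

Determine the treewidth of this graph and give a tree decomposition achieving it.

Treewidth 2.
Bags: B1 = {a, b, d}  B2 = {a, b, c}
Tree: B1–B2

Every bag has size at most 3, so the width is 3 − 1 = 2 and tw(G) ≤ 2. The edges a–d–b–c–a form a cycle, so G is not a tree and its treewidth is at least 2. The upper and lower bounds meet at 2, so that is the treewidth.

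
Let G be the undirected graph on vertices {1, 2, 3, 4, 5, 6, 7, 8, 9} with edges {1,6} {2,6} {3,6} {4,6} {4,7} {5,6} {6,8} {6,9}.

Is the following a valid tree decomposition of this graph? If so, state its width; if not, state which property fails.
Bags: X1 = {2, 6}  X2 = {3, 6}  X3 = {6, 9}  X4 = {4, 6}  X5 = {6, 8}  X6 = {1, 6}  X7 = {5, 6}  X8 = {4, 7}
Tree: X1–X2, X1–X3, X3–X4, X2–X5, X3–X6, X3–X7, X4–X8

Checking the three conditions: (i) the bags cover all of {1, 2, 3, 4, 5, 6, 7, 8, 9}; (ii) for each edge, some bag contains both endpoints; (iii) the bags containing any fixed vertex form a subtree. All hold, so the decomposition is valid with width 2 − 1 = 1.

Yes; width 1.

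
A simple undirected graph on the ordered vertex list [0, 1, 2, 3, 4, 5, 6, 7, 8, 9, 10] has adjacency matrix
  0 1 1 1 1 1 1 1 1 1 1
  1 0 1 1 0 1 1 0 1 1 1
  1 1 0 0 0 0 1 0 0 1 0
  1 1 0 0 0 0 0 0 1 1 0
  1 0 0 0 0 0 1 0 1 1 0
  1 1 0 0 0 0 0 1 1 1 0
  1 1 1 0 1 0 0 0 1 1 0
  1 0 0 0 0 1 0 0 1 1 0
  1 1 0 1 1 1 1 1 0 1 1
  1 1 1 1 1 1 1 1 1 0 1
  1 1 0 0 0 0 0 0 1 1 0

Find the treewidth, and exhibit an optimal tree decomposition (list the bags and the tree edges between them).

Each bag holds 5 vertices, so the decomposition has width 4, which upper-bounds the treewidth. On the other hand G contains the 5-clique {0, 1, 8, 9, 10}. A clique must lie in a single bag of any decomposition, so no decomposition can have width below 4. Combining the bounds, tw(G) = 4.

Treewidth 4.
Bags: B1 = {0, 1, 3, 8, 9}  B2 = {0, 1, 6, 8, 9}  B3 = {0, 1, 2, 6, 9}  B4 = {0, 4, 6, 8, 9}  B5 = {0, 1, 8, 9, 10}  B6 = {0, 1, 5, 8, 9}  B7 = {0, 5, 7, 8, 9}
Tree: B1–B2, B2–B3, B2–B4, B2–B5, B5–B6, B6–B7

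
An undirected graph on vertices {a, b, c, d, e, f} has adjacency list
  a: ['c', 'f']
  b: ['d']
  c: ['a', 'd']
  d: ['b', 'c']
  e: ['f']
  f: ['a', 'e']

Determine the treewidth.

A width-1 tree decomposition is:
Bags: B1 = {e, f}  B2 = {a, f}  B3 = {a, c}  B4 = {c, d}  B5 = {b, d}
Tree: B1–B2, B2–B3, B3–B4, B4–B5
Each bag holds 2 vertices, so the decomposition has width 1, which upper-bounds the treewidth. G has an edge, so its treewidth is at least 1. Hence tw(G) = 1 exactly.

1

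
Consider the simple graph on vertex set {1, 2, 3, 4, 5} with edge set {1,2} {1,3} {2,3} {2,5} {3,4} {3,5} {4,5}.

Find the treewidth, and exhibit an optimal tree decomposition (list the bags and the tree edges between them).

The largest bag has 3 vertices, giving width 2; this decomposition certifies tw(G) ≤ 2. For the lower bound, the 3 vertices {1, 2, 3} are pairwise adjacent, and any tree decomposition puts a clique entirely inside one bag — forcing width ≥ 2. The upper and lower bounds meet at 2, so that is the treewidth.

Treewidth 2.
One optimal decomposition is:
Bags: B1 = {1, 2, 3}  B2 = {2, 3, 5}  B3 = {3, 4, 5}
Tree: B1–B2, B2–B3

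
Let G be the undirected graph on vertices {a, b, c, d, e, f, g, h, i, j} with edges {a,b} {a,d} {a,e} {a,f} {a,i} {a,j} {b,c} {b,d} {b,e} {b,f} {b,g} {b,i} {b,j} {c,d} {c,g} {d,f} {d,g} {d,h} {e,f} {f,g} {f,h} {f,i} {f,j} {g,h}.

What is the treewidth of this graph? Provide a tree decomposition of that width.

Treewidth 3.
Bags: B1 = {a, b, d, f}  B2 = {a, b, e, f}  B3 = {b, d, f, g}  B4 = {a, b, f, j}  B5 = {a, b, f, i}  B6 = {b, c, d, g}  B7 = {d, f, g, h}
Tree: B1–B2, B1–B3, B1–B4, B1–B5, B3–B6, B3–B7

The largest bag has 4 vertices, giving width 3; this decomposition certifies tw(G) ≤ 3. Conversely, {b, c, d, g} is a clique of size 4, and the vertices of any clique must share a bag in every tree decomposition; so some bag has ≥ 4 vertices and tw(G) ≥ 3. Hence tw(G) = 3 exactly.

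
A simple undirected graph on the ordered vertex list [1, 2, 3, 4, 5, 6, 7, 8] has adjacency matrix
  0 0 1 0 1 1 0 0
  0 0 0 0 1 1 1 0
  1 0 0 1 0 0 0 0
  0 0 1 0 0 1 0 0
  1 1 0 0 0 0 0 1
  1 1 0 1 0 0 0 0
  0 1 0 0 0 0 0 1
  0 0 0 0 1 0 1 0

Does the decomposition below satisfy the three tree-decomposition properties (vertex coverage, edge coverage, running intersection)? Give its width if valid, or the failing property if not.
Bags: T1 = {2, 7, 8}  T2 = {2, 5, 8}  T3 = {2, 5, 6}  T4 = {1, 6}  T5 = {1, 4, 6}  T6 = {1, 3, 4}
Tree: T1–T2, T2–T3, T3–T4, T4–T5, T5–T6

No — edge (5,1) lies in no bag.

A tree decomposition must satisfy three properties: every vertex lies in some bag; for every edge, both endpoints lie together in some bag; and for every vertex, the bags containing it form a connected subtree. Here edge (5,1) lies in no bag, so the decomposition is invalid.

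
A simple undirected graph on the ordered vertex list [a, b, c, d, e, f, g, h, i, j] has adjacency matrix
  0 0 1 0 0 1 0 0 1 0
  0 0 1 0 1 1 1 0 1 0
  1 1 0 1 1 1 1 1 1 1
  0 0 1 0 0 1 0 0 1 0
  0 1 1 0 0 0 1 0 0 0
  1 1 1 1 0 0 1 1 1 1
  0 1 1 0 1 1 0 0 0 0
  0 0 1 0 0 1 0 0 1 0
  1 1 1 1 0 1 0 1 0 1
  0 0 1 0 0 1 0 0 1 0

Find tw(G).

3

A width-3 tree decomposition is:
Bags: B1 = {c, d, f, i}  B2 = {c, f, h, i}  B3 = {b, c, f, i}  B4 = {c, f, i, j}  B5 = {b, c, f, g}  B6 = {b, c, e, g}  B7 = {a, c, f, i}
Tree: B1–B2, B1–B3, B1–B4, B3–B5, B5–B6, B1–B7
Each bag holds 4 vertices, so the decomposition has width 3, which upper-bounds the treewidth. For the lower bound, the 4 vertices {b, c, e, g} are pairwise adjacent, and any tree decomposition puts a clique entirely inside one bag — forcing width ≥ 3. Combining the bounds, tw(G) = 3.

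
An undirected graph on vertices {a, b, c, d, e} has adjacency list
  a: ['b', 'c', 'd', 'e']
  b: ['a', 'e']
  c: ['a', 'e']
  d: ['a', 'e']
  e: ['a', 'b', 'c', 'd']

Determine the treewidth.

A width-2 tree decomposition is:
Bags: B1 = {a, b, e}  B2 = {a, d, e}  B3 = {a, c, e}
Tree: B1–B2, B2–B3
Each bag holds 3 vertices, so the decomposition has width 2, which upper-bounds the treewidth. For the lower bound, the 3 vertices {a, d, e} are pairwise adjacent, and any tree decomposition puts a clique entirely inside one bag — forcing width ≥ 2. The upper and lower bounds meet at 2, so that is the treewidth.

2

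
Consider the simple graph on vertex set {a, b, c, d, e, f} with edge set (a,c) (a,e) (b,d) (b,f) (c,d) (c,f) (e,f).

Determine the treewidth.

A width-2 tree decomposition is:
Bags: B1 = {a, c, e}  B2 = {c, e, f}  B3 = {c, d, f}  B4 = {b, d, f}
Tree: B1–B2, B2–B3, B3–B4
Each bag holds 3 vertices, so the decomposition has width 2, which upper-bounds the treewidth. Since a–e–f–c–a is a cycle in G, G is not acyclic. Forests are exactly the graphs of treewidth ≤ 1, so tw(G) ≥ 2. Therefore the treewidth is 2.

2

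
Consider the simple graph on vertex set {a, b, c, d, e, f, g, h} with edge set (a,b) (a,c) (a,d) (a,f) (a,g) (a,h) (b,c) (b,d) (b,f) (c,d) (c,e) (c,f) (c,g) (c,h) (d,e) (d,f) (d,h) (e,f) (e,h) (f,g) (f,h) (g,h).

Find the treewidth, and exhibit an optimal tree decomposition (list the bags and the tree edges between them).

Treewidth 4.
Bags: B1 = {a, b, c, d, f}  B2 = {a, c, d, f, h}  B3 = {a, c, f, g, h}  B4 = {c, d, e, f, h}
Tree: B1–B2, B2–B3, B2–B4

Each bag holds 5 vertices, so the decomposition has width 4, which upper-bounds the treewidth. For the lower bound, the 5 vertices {c, d, e, f, h} are pairwise adjacent, and any tree decomposition puts a clique entirely inside one bag — forcing width ≥ 4. The upper and lower bounds meet at 4, so that is the treewidth.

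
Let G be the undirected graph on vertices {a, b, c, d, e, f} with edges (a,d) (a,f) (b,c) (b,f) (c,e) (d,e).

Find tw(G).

A width-2 tree decomposition is:
Bags: B1 = {a, d, f}  B2 = {b, d, f}  B3 = {b, c, d}  B4 = {c, d, e}
Tree: B1–B2, B2–B3, B3–B4
The largest bag has 3 vertices, giving width 2; this decomposition certifies tw(G) ≤ 2. For the lower bound, G contains the cycle d–a–f–b–c–e–d, so G is not a forest; only forests have treewidth ≤ 1, hence tw(G) ≥ 2. Therefore the treewidth is 2.

2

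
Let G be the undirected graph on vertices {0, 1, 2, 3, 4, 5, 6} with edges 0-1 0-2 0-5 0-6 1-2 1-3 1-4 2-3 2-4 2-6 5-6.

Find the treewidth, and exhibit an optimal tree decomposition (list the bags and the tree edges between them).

Every bag has size at most 3, so the width is 3 − 1 = 2 and tw(G) ≤ 2. Conversely, {0, 1, 2} is a clique of size 3, and the vertices of any clique must share a bag in every tree decomposition; so some bag has ≥ 3 vertices and tw(G) ≥ 2. The upper and lower bounds meet at 2, so that is the treewidth.

Treewidth 2.
Bags: B1 = {1, 2, 4}  B2 = {0, 1, 2}  B3 = {0, 2, 6}  B4 = {0, 5, 6}  B5 = {1, 2, 3}
Tree: B1–B2, B2–B3, B3–B4, B2–B5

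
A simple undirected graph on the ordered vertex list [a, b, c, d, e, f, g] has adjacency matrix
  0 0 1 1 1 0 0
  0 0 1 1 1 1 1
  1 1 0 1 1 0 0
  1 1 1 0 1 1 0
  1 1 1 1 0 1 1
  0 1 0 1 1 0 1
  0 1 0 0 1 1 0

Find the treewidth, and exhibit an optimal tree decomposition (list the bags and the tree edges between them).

Every bag has size at most 4, so the width is 4 − 1 = 3 and tw(G) ≤ 3. For the lower bound, the 4 vertices {a, c, d, e} are pairwise adjacent, and any tree decomposition puts a clique entirely inside one bag — forcing width ≥ 3. Hence tw(G) = 3 exactly.

Treewidth 3.
One such decomposition:
Bags: B1 = {b, c, d, e}  B2 = {b, d, e, f}  B3 = {a, c, d, e}  B4 = {b, e, f, g}
Tree: B1–B2, B1–B3, B2–B4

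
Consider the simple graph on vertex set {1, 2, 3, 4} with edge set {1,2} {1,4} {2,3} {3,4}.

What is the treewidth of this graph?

2

A width-2 tree decomposition is:
Bags: B1 = {2, 3, 4}  B2 = {1, 2, 4}
Tree: B1–B2
The largest bag has 3 vertices, giving width 2; this decomposition certifies tw(G) ≤ 2. The edges 4–3–2–1–4 form a cycle, so G is not a tree and its treewidth is at least 2. Combining the bounds, tw(G) = 2.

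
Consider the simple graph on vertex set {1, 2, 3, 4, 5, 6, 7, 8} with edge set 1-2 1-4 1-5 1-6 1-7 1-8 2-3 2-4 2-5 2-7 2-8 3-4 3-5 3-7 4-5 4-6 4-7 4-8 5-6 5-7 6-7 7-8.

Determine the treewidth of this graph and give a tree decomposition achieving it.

The largest bag has 5 vertices, giving width 4; this decomposition certifies tw(G) ≤ 4. Conversely, {1, 2, 4, 7, 8} is a clique of size 5, and the vertices of any clique must share a bag in every tree decomposition; so some bag has ≥ 5 vertices and tw(G) ≥ 4. Therefore the treewidth is 4.

Treewidth 4.
Bags: B1 = {1, 2, 4, 5, 7}  B2 = {1, 2, 4, 7, 8}  B3 = {1, 4, 5, 6, 7}  B4 = {2, 3, 4, 5, 7}
Tree: B1–B2, B1–B3, B1–B4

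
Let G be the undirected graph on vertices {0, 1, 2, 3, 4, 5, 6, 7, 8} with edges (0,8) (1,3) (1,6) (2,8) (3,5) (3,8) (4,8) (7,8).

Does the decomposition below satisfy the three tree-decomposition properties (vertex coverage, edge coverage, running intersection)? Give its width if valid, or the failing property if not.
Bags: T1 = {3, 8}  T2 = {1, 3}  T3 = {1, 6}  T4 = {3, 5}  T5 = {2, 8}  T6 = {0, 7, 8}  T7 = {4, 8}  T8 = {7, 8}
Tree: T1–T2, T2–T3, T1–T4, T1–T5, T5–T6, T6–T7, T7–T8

No — bags containing vertex 7 are not connected in the tree.

A tree decomposition must satisfy three properties: every vertex lies in some bag; for every edge, both endpoints lie together in some bag; and for every vertex, the bags containing it form a connected subtree. Here bags containing vertex 7 are not connected in the tree, so the decomposition is invalid.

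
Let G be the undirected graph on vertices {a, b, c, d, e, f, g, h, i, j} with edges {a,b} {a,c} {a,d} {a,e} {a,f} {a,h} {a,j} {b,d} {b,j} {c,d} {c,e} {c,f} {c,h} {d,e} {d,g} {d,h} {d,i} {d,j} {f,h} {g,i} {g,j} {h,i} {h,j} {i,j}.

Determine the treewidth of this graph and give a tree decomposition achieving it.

Each bag holds 4 vertices, so the decomposition has width 3, which upper-bounds the treewidth. For the lower bound, the 4 vertices {d, g, i, j} are pairwise adjacent, and any tree decomposition puts a clique entirely inside one bag — forcing width ≥ 3. Hence tw(G) = 3 exactly.

Treewidth 3.
Bags: B1 = {a, c, d, e}  B2 = {a, c, d, h}  B3 = {a, d, h, j}  B4 = {d, h, i, j}  B5 = {a, b, d, j}  B6 = {d, g, i, j}  B7 = {a, c, f, h}
Tree: B1–B2, B2–B3, B3–B4, B3–B5, B4–B6, B2–B7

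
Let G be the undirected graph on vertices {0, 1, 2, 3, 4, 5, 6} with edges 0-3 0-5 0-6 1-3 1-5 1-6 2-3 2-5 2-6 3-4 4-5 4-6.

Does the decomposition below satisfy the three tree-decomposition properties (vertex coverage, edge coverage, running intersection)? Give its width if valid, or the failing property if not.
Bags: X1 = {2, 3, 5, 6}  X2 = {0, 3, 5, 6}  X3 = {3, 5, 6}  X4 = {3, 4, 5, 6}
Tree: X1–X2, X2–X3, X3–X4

A tree decomposition must satisfy three properties: every vertex lies in some bag; for every edge, both endpoints lie together in some bag; and for every vertex, the bags containing it form a connected subtree. Here vertex 1 appears in no bag, so the decomposition is invalid.

No — vertex 1 appears in no bag.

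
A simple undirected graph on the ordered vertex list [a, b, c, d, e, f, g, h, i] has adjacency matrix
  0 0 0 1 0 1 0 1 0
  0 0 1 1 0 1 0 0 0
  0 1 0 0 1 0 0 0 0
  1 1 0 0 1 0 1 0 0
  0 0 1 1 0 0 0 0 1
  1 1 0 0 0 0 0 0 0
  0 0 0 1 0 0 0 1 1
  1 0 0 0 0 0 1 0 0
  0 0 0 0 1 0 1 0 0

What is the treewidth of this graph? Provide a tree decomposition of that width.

Treewidth 3.
One optimal decomposition is:
Bags: B1 = {b, c, e, i}  B2 = {b, d, e, i}  B3 = {b, d, g, i}  B4 = {b, d, f, g}  B5 = {a, d, f, g}  B6 = {a, f, g, h}
Tree: B1–B2, B2–B3, B3–B4, B4–B5, B5–B6

The largest bag has 4 vertices, giving width 3; this decomposition certifies tw(G) ≤ 3. For the lower bound: the 4 vertex sets {c,e,i}, {b}, {d}, {a,f,g,h} are disjoint, each induces a connected subgraph, and every pair is joined by at least one edge of G. Contracting each set to a single vertex therefore yields K_{4} as a minor, and since treewidth is minor-monotone, tw(G) ≥ tw(K_{4}) = 3. Combining the bounds, tw(G) = 3.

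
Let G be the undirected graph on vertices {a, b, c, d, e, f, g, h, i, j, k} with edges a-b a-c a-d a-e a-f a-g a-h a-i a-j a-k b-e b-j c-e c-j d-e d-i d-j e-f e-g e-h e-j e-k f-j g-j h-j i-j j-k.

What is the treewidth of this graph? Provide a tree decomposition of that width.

Treewidth 3.
One such decomposition:
Bags: B1 = {a, e, g, j}  B2 = {a, d, e, j}  B3 = {a, d, i, j}  B4 = {a, e, j, k}  B5 = {a, e, h, j}  B6 = {a, c, e, j}  B7 = {a, b, e, j}  B8 = {a, e, f, j}
Tree: B1–B2, B2–B3, B1–B4, B4–B5, B1–B6, B6–B7, B5–B8

Every bag has size at most 4, so the width is 4 − 1 = 3 and tw(G) ≤ 3. Conversely, {a, d, e, j} is a clique of size 4, and the vertices of any clique must share a bag in every tree decomposition; so some bag has ≥ 4 vertices and tw(G) ≥ 3. Therefore the treewidth is 3.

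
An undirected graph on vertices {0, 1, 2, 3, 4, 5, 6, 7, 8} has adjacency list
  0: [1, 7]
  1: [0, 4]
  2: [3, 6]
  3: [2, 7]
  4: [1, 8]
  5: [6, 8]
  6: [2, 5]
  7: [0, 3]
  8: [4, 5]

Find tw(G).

2

A width-2 tree decomposition is:
Bags: B1 = {0, 1, 7}  B2 = {1, 4, 7}  B3 = {4, 7, 8}  B4 = {5, 7, 8}  B5 = {5, 6, 7}  B6 = {2, 6, 7}  B7 = {2, 3, 7}
Tree: B1–B2, B2–B3, B3–B4, B4–B5, B5–B6, B6–B7
Every bag has size at most 3, so the width is 3 − 1 = 2 and tw(G) ≤ 2. For the lower bound, G contains the cycle 7–0–1–4–8–5–6–2–3–7, so G is not a forest; only forests have treewidth ≤ 1, hence tw(G) ≥ 2. The upper and lower bounds meet at 2, so that is the treewidth.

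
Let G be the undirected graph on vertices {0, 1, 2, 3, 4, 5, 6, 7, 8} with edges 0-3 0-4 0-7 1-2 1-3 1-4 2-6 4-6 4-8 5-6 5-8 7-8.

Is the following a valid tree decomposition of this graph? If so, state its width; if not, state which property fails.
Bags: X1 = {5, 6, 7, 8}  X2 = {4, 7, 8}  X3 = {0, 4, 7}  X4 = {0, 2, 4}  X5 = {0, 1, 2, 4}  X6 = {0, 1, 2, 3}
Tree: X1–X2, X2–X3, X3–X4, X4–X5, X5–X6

A tree decomposition must satisfy three properties: every vertex lies in some bag; for every edge, both endpoints lie together in some bag; and for every vertex, the bags containing it form a connected subtree. Here edge (6,4) lies in no bag, so the decomposition is invalid.

No — edge (6,4) lies in no bag.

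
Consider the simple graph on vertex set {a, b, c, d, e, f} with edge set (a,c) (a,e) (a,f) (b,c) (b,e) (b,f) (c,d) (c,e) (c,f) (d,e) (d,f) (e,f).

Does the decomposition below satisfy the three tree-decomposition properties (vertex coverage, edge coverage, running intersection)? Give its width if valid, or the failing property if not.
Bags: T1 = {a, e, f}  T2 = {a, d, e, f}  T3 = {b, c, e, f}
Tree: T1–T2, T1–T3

A tree decomposition must satisfy three properties: every vertex lies in some bag; for every edge, both endpoints lie together in some bag; and for every vertex, the bags containing it form a connected subtree. Here edge (c,a) lies in no bag, so the decomposition is invalid.

No — edge (c,a) lies in no bag.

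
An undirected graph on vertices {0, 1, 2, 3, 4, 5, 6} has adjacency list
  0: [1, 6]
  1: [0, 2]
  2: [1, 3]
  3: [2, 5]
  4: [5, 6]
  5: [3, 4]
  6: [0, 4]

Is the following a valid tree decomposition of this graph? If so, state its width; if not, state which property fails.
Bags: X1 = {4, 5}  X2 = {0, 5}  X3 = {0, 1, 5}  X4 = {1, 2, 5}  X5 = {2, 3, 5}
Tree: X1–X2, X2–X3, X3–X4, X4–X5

No — vertex 6 appears in no bag.

A tree decomposition must satisfy three properties: every vertex lies in some bag; for every edge, both endpoints lie together in some bag; and for every vertex, the bags containing it form a connected subtree. Here vertex 6 appears in no bag, so the decomposition is invalid.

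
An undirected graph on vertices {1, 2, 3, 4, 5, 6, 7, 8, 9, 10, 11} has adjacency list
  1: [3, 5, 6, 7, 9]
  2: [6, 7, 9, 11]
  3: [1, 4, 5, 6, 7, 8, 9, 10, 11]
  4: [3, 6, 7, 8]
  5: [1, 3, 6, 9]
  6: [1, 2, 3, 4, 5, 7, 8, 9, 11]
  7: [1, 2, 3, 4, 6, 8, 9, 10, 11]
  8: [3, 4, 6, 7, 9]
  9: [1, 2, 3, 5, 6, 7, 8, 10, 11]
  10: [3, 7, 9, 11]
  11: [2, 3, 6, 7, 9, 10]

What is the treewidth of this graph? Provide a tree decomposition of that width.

The largest bag has 5 vertices, giving width 4; this decomposition certifies tw(G) ≤ 4. On the other hand G contains the 5-clique {2, 6, 7, 9, 11}. A clique must lie in a single bag of any decomposition, so no decomposition can have width below 4. The upper and lower bounds meet at 4, so that is the treewidth.

Treewidth 4.
One such decomposition:
Bags: B1 = {3, 7, 9, 10, 11}  B2 = {3, 6, 7, 9, 11}  B3 = {1, 3, 6, 7, 9}  B4 = {3, 6, 7, 8, 9}  B5 = {1, 3, 5, 6, 9}  B6 = {2, 6, 7, 9, 11}  B7 = {3, 4, 6, 7, 8}
Tree: B1–B2, B2–B3, B2–B4, B3–B5, B2–B6, B4–B7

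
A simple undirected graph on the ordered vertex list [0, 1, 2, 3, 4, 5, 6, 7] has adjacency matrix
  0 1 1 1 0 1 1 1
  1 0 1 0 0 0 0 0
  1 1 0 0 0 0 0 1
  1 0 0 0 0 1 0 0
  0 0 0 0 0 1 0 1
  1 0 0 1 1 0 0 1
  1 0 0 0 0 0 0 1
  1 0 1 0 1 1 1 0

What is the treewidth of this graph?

A width-2 tree decomposition is:
Bags: B1 = {0, 6, 7}  B2 = {0, 5, 7}  B3 = {0, 2, 7}  B4 = {0, 3, 5}  B5 = {0, 1, 2}  B6 = {4, 5, 7}
Tree: B1–B2, B1–B3, B2–B4, B3–B5, B2–B6
The largest bag has 3 vertices, giving width 2; this decomposition certifies tw(G) ≤ 2. On the other hand G contains the 3-clique {0, 1, 2}. A clique must lie in a single bag of any decomposition, so no decomposition can have width below 2. Hence tw(G) = 2 exactly.

2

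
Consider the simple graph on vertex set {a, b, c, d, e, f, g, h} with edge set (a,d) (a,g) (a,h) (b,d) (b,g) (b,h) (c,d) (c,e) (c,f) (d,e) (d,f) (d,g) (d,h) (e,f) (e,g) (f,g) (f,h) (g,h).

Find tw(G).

A width-3 tree decomposition is:
Bags: B1 = {d, f, g, h}  B2 = {d, e, f, g}  B3 = {a, d, g, h}  B4 = {c, d, e, f}  B5 = {b, d, g, h}
Tree: B1–B2, B1–B3, B2–B4, B1–B5
Every bag has size at most 4, so the width is 4 − 1 = 3 and tw(G) ≤ 3. Conversely, {d, e, f, g} is a clique of size 4, and the vertices of any clique must share a bag in every tree decomposition; so some bag has ≥ 4 vertices and tw(G) ≥ 3. The upper and lower bounds meet at 3, so that is the treewidth.

3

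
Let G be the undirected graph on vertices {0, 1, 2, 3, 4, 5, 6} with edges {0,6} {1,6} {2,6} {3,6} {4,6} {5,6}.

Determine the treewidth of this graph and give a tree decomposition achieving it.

Every bag has size at most 2, so the width is 2 − 1 = 1 and tw(G) ≤ 1. G has an edge, so its treewidth is at least 1. The upper and lower bounds meet at 1, so that is the treewidth.

Treewidth 1.
Bags: B1 = {0, 6}  B2 = {4, 6}  B3 = {2, 6}  B4 = {5, 6}  B5 = {3, 6}  B6 = {1, 6}
Tree: B1–B2, B1–B3, B1–B4, B4–B5, B2–B6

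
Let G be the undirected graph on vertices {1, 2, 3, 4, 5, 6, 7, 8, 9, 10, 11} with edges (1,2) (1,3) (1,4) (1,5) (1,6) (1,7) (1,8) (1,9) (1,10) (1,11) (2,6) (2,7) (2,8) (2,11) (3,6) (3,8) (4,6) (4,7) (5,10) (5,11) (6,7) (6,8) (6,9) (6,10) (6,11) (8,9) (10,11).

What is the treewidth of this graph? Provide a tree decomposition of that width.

Each bag holds 4 vertices, so the decomposition has width 3, which upper-bounds the treewidth. On the other hand G contains the 4-clique {1, 5, 10, 11}. A clique must lie in a single bag of any decomposition, so no decomposition can have width below 3. Hence tw(G) = 3 exactly.

Treewidth 3.
Bags: B1 = {1, 2, 6, 7}  B2 = {1, 2, 6, 8}  B3 = {1, 4, 6, 7}  B4 = {1, 3, 6, 8}  B5 = {1, 2, 6, 11}  B6 = {1, 6, 10, 11}  B7 = {1, 5, 10, 11}  B8 = {1, 6, 8, 9}
Tree: B1–B2, B1–B3, B2–B4, B2–B5, B5–B6, B6–B7, B2–B8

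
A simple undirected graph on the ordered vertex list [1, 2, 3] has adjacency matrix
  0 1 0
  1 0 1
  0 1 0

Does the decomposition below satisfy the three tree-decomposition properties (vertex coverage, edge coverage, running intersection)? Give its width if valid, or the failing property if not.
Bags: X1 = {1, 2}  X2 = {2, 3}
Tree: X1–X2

Yes; width 1.

Every vertex of G appears in some bag (union = {1, 2, 3}); every edge is covered by a bag; and for each vertex v the set of bags containing v is connected in the bag tree. The decomposition is therefore valid. The largest bag has 2 vertices, so the width is 1.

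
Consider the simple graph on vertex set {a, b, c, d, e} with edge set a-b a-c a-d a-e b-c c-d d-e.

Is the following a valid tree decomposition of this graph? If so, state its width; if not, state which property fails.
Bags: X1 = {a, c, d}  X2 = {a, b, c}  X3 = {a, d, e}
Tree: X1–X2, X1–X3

Vertex coverage: the bags together contain {a, b, c, d, e}, the full vertex set. Edge coverage: each edge of G has both endpoints in at least one bag. Running intersection: for every vertex, the bags containing it form a connected subtree. All three properties hold, so this is a valid tree decomposition of width max|bag| − 1 = 2, and hence tw(G) ≤ 2.

Yes; width 2.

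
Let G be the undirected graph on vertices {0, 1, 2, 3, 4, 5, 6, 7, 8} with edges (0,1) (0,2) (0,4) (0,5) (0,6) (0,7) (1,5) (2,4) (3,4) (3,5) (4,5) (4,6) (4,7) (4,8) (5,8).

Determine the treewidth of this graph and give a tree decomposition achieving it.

Every bag has size at most 3, so the width is 3 − 1 = 2 and tw(G) ≤ 2. On the other hand G contains the 3-clique {0, 1, 5}. A clique must lie in a single bag of any decomposition, so no decomposition can have width below 2. The upper and lower bounds meet at 2, so that is the treewidth.

Treewidth 2.
One such decomposition:
Bags: B1 = {0, 2, 4}  B2 = {0, 4, 6}  B3 = {0, 4, 5}  B4 = {3, 4, 5}  B5 = {4, 5, 8}  B6 = {0, 4, 7}  B7 = {0, 1, 5}
Tree: B1–B2, B2–B3, B3–B4, B4–B5, B2–B6, B3–B7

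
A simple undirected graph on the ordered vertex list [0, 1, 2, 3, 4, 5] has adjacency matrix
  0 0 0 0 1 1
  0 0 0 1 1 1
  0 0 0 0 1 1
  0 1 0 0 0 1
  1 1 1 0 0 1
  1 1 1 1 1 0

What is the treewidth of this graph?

2

A width-2 tree decomposition is:
Bags: B1 = {1, 4, 5}  B2 = {0, 4, 5}  B3 = {1, 3, 5}  B4 = {2, 4, 5}
Tree: B1–B2, B1–B3, B1–B4
The largest bag has 3 vertices, giving width 2; this decomposition certifies tw(G) ≤ 2. Conversely, {1, 3, 5} is a clique of size 3, and the vertices of any clique must share a bag in every tree decomposition; so some bag has ≥ 3 vertices and tw(G) ≥ 2. Combining the bounds, tw(G) = 2.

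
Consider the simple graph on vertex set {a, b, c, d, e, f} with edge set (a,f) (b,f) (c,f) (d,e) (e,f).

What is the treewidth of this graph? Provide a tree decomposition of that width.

Treewidth 1.
Bags: B1 = {e, f}  B2 = {d, e}  B3 = {c, f}  B4 = {a, f}  B5 = {b, f}
Tree: B1–B2, B1–B3, B1–B4, B3–B5

The largest bag has 2 vertices, giving width 1; this decomposition certifies tw(G) ≤ 1. G has an edge, so its treewidth is at least 1. Hence tw(G) = 1 exactly.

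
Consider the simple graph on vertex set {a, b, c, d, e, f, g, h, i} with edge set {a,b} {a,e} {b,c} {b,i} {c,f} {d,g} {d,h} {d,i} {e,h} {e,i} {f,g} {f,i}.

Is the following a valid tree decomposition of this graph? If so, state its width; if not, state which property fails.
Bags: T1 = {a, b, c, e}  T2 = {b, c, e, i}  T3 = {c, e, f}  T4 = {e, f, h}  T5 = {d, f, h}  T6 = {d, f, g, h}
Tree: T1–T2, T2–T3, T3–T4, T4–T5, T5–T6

A tree decomposition must satisfy three properties: every vertex lies in some bag; for every edge, both endpoints lie together in some bag; and for every vertex, the bags containing it form a connected subtree. Here edge (i,f) lies in no bag, so the decomposition is invalid.

No — edge (i,f) lies in no bag.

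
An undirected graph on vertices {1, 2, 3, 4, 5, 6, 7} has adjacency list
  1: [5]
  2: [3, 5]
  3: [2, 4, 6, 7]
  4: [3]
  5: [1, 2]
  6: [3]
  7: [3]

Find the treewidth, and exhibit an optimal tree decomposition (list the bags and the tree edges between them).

The largest bag has 2 vertices, giving width 1; this decomposition certifies tw(G) ≤ 1. Any graph with an edge has treewidth ≥ 1, and G has the edge 4–3. Combining the bounds, tw(G) = 1.

Treewidth 1.
Bags: B1 = {3, 4}  B2 = {2, 3}  B3 = {2, 5}  B4 = {1, 5}  B5 = {3, 6}  B6 = {3, 7}
Tree: B1–B2, B2–B3, B3–B4, B2–B5, B5–B6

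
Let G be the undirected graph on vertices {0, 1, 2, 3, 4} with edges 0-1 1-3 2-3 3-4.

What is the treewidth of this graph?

1

A width-1 tree decomposition is:
Bags: B1 = {1, 3}  B2 = {2, 3}  B3 = {3, 4}  B4 = {0, 1}
Tree: B1–B2, B1–B3, B1–B4
The largest bag has 2 vertices, giving width 1; this decomposition certifies tw(G) ≤ 1. Since G has at least one edge (e.g. 1–3), it is not an edgeless graph, so tw(G) ≥ 1. Combining the bounds, tw(G) = 1.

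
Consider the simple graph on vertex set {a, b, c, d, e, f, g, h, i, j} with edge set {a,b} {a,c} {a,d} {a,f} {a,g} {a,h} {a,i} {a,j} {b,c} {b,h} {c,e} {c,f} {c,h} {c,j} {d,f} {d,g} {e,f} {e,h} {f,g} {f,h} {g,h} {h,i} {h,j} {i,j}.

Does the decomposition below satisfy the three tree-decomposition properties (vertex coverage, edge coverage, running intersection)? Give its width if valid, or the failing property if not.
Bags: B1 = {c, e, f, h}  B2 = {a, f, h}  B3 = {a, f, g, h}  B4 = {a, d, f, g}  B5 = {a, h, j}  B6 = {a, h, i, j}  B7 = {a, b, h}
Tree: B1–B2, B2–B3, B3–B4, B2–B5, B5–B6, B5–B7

No — edge (c,a) lies in no bag.

A tree decomposition must satisfy three properties: every vertex lies in some bag; for every edge, both endpoints lie together in some bag; and for every vertex, the bags containing it form a connected subtree. Here edge (c,a) lies in no bag, so the decomposition is invalid.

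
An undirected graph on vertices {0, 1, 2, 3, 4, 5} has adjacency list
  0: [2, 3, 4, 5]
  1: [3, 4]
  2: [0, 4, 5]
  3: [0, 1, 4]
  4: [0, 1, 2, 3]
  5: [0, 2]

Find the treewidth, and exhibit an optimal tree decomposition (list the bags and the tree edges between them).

Treewidth 2.
One optimal decomposition is:
Bags: B1 = {0, 3, 4}  B2 = {0, 2, 4}  B3 = {1, 3, 4}  B4 = {0, 2, 5}
Tree: B1–B2, B1–B3, B2–B4

The largest bag has 3 vertices, giving width 2; this decomposition certifies tw(G) ≤ 2. For the lower bound, the 3 vertices {0, 2, 4} are pairwise adjacent, and any tree decomposition puts a clique entirely inside one bag — forcing width ≥ 2. Therefore the treewidth is 2.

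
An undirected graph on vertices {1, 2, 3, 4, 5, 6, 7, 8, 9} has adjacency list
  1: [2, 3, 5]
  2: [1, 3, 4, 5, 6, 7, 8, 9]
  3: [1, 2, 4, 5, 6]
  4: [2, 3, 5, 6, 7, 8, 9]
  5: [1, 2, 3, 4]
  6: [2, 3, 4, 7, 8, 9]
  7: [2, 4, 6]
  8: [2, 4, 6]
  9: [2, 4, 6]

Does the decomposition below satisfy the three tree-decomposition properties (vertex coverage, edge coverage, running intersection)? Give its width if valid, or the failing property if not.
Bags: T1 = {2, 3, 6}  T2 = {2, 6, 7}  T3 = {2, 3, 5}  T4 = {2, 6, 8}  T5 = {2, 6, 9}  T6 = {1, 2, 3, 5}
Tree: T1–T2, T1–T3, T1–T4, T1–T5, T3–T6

No — vertex 4 appears in no bag.

A tree decomposition must satisfy three properties: every vertex lies in some bag; for every edge, both endpoints lie together in some bag; and for every vertex, the bags containing it form a connected subtree. Here vertex 4 appears in no bag, so the decomposition is invalid.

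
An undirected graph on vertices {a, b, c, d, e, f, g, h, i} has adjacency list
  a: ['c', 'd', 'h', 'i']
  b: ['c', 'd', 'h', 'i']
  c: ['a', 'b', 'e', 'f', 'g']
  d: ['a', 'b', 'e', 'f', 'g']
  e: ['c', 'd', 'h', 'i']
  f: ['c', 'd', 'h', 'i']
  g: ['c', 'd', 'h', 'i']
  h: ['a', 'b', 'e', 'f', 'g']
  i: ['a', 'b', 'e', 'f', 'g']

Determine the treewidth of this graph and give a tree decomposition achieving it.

Treewidth 4.
One such decomposition:
Bags: B1 = {c, d, f, h, i}  B2 = {c, d, e, h, i}  B3 = {a, c, d, h, i}  B4 = {c, d, g, h, i}  B5 = {b, c, d, h, i}
Tree: B1–B2, B2–B3, B3–B4, B4–B5

Each bag holds 5 vertices, so the decomposition has width 4, which upper-bounds the treewidth. For the lower bound: the 5 vertex sets {c,f}, {d,e}, {a,h}, {i}, {g} are disjoint, each induces a connected subgraph, and every pair is joined by at least one edge of G. Contracting each set to a single vertex therefore yields K_{5} as a minor, and since treewidth is minor-monotone, tw(G) ≥ tw(K_{5}) = 4. Combining the bounds, tw(G) = 4.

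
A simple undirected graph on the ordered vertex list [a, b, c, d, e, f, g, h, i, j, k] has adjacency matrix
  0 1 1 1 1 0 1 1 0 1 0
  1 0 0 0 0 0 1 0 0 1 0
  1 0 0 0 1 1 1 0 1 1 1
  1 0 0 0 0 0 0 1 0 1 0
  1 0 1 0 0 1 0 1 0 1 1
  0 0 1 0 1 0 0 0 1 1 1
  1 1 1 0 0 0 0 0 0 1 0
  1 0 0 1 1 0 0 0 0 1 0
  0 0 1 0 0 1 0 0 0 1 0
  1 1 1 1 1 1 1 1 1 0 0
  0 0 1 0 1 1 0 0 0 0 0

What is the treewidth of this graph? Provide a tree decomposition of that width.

Treewidth 3.
One optimal decomposition is:
Bags: B1 = {c, e, f, k}  B2 = {c, e, f, j}  B3 = {c, f, i, j}  B4 = {a, c, e, j}  B5 = {a, c, g, j}  B6 = {a, e, h, j}  B7 = {a, b, g, j}  B8 = {a, d, h, j}
Tree: B1–B2, B2–B3, B2–B4, B4–B5, B4–B6, B5–B7, B6–B8

Each bag holds 4 vertices, so the decomposition has width 3, which upper-bounds the treewidth. Conversely, {a, d, h, j} is a clique of size 4, and the vertices of any clique must share a bag in every tree decomposition; so some bag has ≥ 4 vertices and tw(G) ≥ 3. Therefore the treewidth is 3.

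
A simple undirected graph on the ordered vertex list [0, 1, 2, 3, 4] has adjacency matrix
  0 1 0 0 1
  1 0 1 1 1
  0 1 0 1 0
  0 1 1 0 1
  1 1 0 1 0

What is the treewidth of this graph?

2

A width-2 tree decomposition is:
Bags: B1 = {0, 1, 4}  B2 = {1, 3, 4}  B3 = {1, 2, 3}
Tree: B1–B2, B2–B3
The largest bag has 3 vertices, giving width 2; this decomposition certifies tw(G) ≤ 2. For the lower bound, the 3 vertices {0, 1, 4} are pairwise adjacent, and any tree decomposition puts a clique entirely inside one bag — forcing width ≥ 2. The upper and lower bounds meet at 2, so that is the treewidth.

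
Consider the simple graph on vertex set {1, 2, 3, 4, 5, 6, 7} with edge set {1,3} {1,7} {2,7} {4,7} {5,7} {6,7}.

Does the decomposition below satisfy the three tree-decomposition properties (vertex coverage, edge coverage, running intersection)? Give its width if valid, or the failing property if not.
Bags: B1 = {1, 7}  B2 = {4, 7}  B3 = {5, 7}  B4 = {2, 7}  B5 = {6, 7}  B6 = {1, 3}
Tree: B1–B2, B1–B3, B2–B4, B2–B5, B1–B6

Yes; width 1.

Every vertex of G appears in some bag (union = {1, 2, 3, 4, 5, 6, 7}); every edge is covered by a bag; and for each vertex v the set of bags containing v is connected in the bag tree. The decomposition is therefore valid. The largest bag has 2 vertices, so the width is 1.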